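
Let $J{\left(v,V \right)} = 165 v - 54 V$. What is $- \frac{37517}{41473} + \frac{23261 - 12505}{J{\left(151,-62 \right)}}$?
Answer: $- \frac{614259383}{1172151399} \approx -0.52404$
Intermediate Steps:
$J{\left(v,V \right)} = - 54 V + 165 v$
$- \frac{37517}{41473} + \frac{23261 - 12505}{J{\left(151,-62 \right)}} = - \frac{37517}{41473} + \frac{23261 - 12505}{\left(-54\right) \left(-62\right) + 165 \cdot 151} = \left(-37517\right) \frac{1}{41473} + \frac{10756}{3348 + 24915} = - \frac{37517}{41473} + \frac{10756}{28263} = - \frac{614259383}{1172151399}$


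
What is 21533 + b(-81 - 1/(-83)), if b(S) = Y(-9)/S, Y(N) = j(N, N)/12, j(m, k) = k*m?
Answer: 578977063/26888 ≈ 21533.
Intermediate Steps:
Y(N) = N²/12 (Y(N) = (N*N)/12 = N²*(1/12) = N²/12)
b(S) = 27/(4*S) (b(S) = ((1/12)*(-9)²)/S = ((1/12)*81)/S = 27/(4*S))
21533 + b(-81 - 1/(-83)) = 21533 + 27/(4*(-81 - 1/(-83))) = 21533 + 27/(4*(-81 - 1*(-1/83))) = 21533 + 27/(4*(-81 + 1/83)) = 21533 + 27/(4*(-6722/83)) = 21533 + (27/4)*(-83/6722) = 21533 - 2241/26888 = 578977063/26888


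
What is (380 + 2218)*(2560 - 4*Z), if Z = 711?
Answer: -737832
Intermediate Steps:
(380 + 2218)*(2560 - 4*Z) = (380 + 2218)*(2560 - 4*711) = 2598*(2560 - 2844) = 2598*(-284) = -737832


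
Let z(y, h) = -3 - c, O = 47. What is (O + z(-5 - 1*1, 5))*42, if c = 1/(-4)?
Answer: 3717/2 ≈ 1858.5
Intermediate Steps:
c = -¼ ≈ -0.25000
z(y, h) = -11/4 (z(y, h) = -3 - 1*(-¼) = -3 + ¼ = -11/4)
(O + z(-5 - 1*1, 5))*42 = (47 - 11/4)*42 = (177/4)*42 = 3717/2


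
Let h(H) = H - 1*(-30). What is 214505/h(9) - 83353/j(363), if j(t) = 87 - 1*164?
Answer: 19767652/3003 ≈ 6582.6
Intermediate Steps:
h(H) = 30 + H (h(H) = H + 30 = 30 + H)
j(t) = -77 (j(t) = 87 - 164 = -77)
214505/h(9) - 83353/j(363) = 214505/(30 + 9) - 83353/(-77) = 214505/39 - 83353*(-1/77) = 214505*(1/39) + 83353/77 = 214505/39 + 83353/77 = 19767652/3003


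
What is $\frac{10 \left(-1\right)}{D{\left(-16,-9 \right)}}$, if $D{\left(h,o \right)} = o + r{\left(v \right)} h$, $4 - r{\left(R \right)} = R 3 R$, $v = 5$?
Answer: $- \frac{10}{1127} \approx -0.0088731$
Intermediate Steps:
$r{\left(R \right)} = 4 - 3 R^{2}$ ($r{\left(R \right)} = 4 - R 3 R = 4 - 3 R R = 4 - 3 R^{2}$)
$D{\left(h,o \right)} = o - 71 h$ ($D{\left(h,o \right)} = o + \left(4 - 3 \cdot 5^{2}\right) h = o + \left(4 - 75\right) h = o - 71 h$)
$\frac{10 \left(-1\right)}{D{\left(-16,-9 \right)}} = \frac{10 \left(-1\right)}{-9 - -1136} = - \frac{10}{-9 + 1136} = - \frac{10}{1127}$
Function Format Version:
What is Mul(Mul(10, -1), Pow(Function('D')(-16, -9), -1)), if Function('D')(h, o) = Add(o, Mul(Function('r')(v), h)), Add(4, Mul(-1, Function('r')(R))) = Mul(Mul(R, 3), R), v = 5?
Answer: Rational(-10, 1127) ≈ -0.0088731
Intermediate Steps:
Function('r')(R) = Add(4, Mul(-3, Pow(R, 2))) (Function('r')(R) = Add(4, Mul(-1, Mul(Mul(R, 3), R))) = Add(4, Mul(-1, Mul(Mul(3, R), R))) = Add(4, Mul(-1, Mul(3, Pow(R, 2)))) = Add(4, Mul(-3, Pow(R, 2))))
Function('D')(h, o) = Add(o, Mul(-71, h)) (Function('D')(h, o) = Add(o, Mul(Add(4, Mul(-3, Pow(5, 2))), h)) = Add(o, Mul(Add(4, Mul(-3, 25)), h)) = Add(o, Mul(Add(4, -75), h)) = Add(o, Mul(-71, h)))
Mul(Mul(10, -1), Pow(Function('D')(-16, -9), -1)) = Mul(Mul(10, -1), Pow(Add(-9, Mul(-71, -16)), -1)) = Mul(-10, Pow(Add(-9, 1136), -1)) = Mul(-10, Pow(1127, -1)) = Mul(-10, Rational(1, 1127)) = Rational(-10, 1127)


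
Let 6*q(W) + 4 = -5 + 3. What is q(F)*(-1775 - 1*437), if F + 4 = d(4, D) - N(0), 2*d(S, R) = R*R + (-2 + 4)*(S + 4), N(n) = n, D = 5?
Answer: 2212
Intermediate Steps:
d(S, R) = 4 + S + R**2/2 (d(S, R) = (R*R + (-2 + 4)*(S + 4))/2 = (R**2 + 2*(4 + S))/2 = (R**2 + (8 + 2*S))/2 = (8 + R**2 + 2*S)/2 = 4 + S + R**2/2)
F = 33/2 (F = -4 + ((4 + 4 + (1/2)*5**2) - 1*0) = -4 + ((4 + 4 + (1/2)*25) + 0) = -4 + ((4 + 4 + 25/2) + 0) = -4 + (41/2 + 0) = -4 + 41/2 = 33/2 ≈ 16.500)
q(W) = -1 (q(W) = -2/3 + (-5 + 3)/6 = -2/3 + (1/6)*(-2) = -2/3 - 1/3 = -1)
q(F)*(-1775 - 1*437) = -(-1775 - 1*437) = -(-1775 - 437) = -1*(-2212) = 2212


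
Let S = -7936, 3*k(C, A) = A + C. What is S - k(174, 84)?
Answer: -8022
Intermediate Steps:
k(C, A) = A/3 + C/3 (k(C, A) = (A + C)/3 = A/3 + C/3)
S - k(174, 84) = -7936 - ((1/3)*84 + (1/3)*174) = -7936 - (28 + 58) = -7936 - 1*86 = -7936 - 86 = -8022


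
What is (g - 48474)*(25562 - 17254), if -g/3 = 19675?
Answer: -893101692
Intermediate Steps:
g = -59025 (g = -3*19675 = -59025)
(g - 48474)*(25562 - 17254) = (-59025 - 48474)*(25562 - 17254) = -107499*8308 = -893101692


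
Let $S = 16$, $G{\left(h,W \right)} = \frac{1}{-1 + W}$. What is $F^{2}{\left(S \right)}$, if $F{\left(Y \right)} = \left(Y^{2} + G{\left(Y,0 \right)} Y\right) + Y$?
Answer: $65536$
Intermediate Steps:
$F{\left(Y \right)} = Y^{2}$ ($F{\left(Y \right)} = \left(Y^{2} + \frac{Y}{-1 + 0}\right) + Y = \left(Y^{2} + \frac{Y}{-1}\right) + Y = \left(Y^{2} - Y\right) + Y = Y^{2}$)
$F^{2}{\left(S \right)} = \left(16^{2}\right)^{2} = 256^{2} = 65536$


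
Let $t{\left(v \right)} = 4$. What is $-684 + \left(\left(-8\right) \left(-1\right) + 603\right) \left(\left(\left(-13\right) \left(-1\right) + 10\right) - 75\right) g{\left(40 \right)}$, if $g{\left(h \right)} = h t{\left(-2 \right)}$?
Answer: $-5084204$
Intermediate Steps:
$g{\left(h \right)} = 4 h$ ($g{\left(h \right)} = h 4 = 4 h$)
$-684 + \left(\left(-8\right) \left(-1\right) + 603\right) \left(\left(\left(-13\right) \left(-1\right) + 10\right) - 75\right) g{\left(40 \right)} = -684 + \left(\left(-8\right) \left(-1\right) + 603\right) \left(\left(\left(-13\right) \left(-1\right) + 10\right) - 75\right) 4 \cdot 40 = -684 + \left(8 + 603\right) \left(\left(13 + 10\right) - 75\right) 160 = -684 + 611 \left(23 - 75\right) 160 = -684 + 611 \left(-52\right) 160 = -684 - 5083520 = -5084204$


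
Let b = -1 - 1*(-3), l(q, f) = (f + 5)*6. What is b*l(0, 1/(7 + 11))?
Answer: 182/3 ≈ 60.667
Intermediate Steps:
l(q, f) = 30 + 6*f (l(q, f) = (5 + f)*6 = 30 + 6*f)
b = 2 (b = -1 + 3 = 2)
b*l(0, 1/(7 + 11)) = 2*(30 + 6/(7 + 11)) = 2*(30 + 6/18) = 2*(30 + 6*(1/18)) = 2*(30 + ⅓) = 2*(91/3) = 182/3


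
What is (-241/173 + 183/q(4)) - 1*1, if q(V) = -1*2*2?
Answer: -33315/692 ≈ -48.143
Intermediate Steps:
q(V) = -4 (q(V) = -2*2 = -4)
(-241/173 + 183/q(4)) - 1*1 = (-241/173 + 183/(-4)) - 1*1 = (-241*1/173 + 183*(-¼)) - 1 = (-241/173 - 183/4) - 1 = -32623/692 - 1 = -33315/692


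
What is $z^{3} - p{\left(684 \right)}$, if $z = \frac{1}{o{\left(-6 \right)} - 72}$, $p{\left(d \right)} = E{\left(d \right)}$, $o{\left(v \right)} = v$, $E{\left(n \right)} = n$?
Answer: $- \frac{324593569}{474552} \approx -684.0$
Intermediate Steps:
$p{\left(d \right)} = d$
$z = - \frac{1}{78}$ ($z = \frac{1}{-6 - 72} = \frac{1}{-78} = - \frac{1}{78} \approx -0.012821$)
$z^{3} - p{\left(684 \right)} = \left(- \frac{1}{78}\right)^{3} - 684 = - \frac{1}{474552} - 684 = - \frac{324593569}{474552}$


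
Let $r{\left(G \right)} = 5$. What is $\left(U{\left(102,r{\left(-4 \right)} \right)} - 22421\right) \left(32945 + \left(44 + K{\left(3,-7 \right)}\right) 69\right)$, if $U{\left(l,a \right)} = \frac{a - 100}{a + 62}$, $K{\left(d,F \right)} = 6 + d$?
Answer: $- \frac{54987257804}{67} \approx -8.2071 \cdot 10^{8}$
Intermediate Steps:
$U{\left(l,a \right)} = \frac{-100 + a}{62 + a}$
$\left(U{\left(102,r{\left(-4 \right)} \right)} - 22421\right) \left(32945 + \left(44 + K{\left(3,-7 \right)}\right) 69\right) = \left(\frac{-100 + 5}{62 + 5} - 22421\right) \left(32945 + \left(44 + \left(6 + 3\right)\right) 69\right) = \left(\frac{1}{67} \left(-95\right) - 22421\right) \left(32945 + \left(44 + 9\right) 69\right) = \left(\frac{1}{67} \left(-95\right) - 22421\right) \left(32945 + 53 \cdot 69\right) = \left(- \frac{95}{67} - 22421\right) \left(32945 + 3657\right) = \left(- \frac{1502302}{67}\right) 36602 = - \frac{54987257804}{67}$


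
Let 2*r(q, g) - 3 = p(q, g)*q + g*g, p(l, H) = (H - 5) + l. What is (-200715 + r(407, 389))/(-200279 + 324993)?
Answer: 71831/249428 ≈ 0.28798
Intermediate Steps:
p(l, H) = -5 + H + l (p(l, H) = (-5 + H) + l = -5 + H + l)
r(q, g) = 3/2 + g²/2 + q*(-5 + g + q)/2 (r(q, g) = 3/2 + ((-5 + g + q)*q + g*g)/2 = 3/2 + (q*(-5 + g + q) + g²)/2 = 3/2 + (g² + q*(-5 + g + q))/2 = 3/2 + (g²/2 + q*(-5 + g + q)/2) = 3/2 + g²/2 + q*(-5 + g + q)/2)
(-200715 + r(407, 389))/(-200279 + 324993) = (-200715 + (3/2 + (½)*389² + (½)*407*(-5 + 389 + 407)))/(-200279 + 324993) = (-200715 + (3/2 + (½)*151321 + (½)*407*791))/124714 = (-200715 + (3/2 + 151321/2 + 321937/2))*(1/124714) = (-200715 + 473261/2)*(1/124714) = (71831/2)*(1/124714) = 71831/249428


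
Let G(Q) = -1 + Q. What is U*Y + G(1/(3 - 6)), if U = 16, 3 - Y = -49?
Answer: 2492/3 ≈ 830.67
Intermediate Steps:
Y = 52 (Y = 3 - 1*(-49) = 3 + 49 = 52)
U*Y + G(1/(3 - 6)) = 16*52 + (-1 + 1/(3 - 6)) = 832 + (-1 + 1/(-3)) = 832 + (-1 - ⅓) = 832 - 4/3 = 2492/3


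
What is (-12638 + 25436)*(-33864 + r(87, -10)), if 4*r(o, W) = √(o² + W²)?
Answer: -433391472 + 6399*√7669/2 ≈ -4.3311e+8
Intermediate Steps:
r(o, W) = √(W² + o²)/4 (r(o, W) = √(o² + W²)/4 = √(W² + o²)/4)
(-12638 + 25436)*(-33864 + r(87, -10)) = (-12638 + 25436)*(-33864 + √((-10)² + 87²)/4) = 12798*(-33864 + √(100 + 7569)/4) = 12798*(-33864 + √7669/4) = -433391472 + 6399*√7669/2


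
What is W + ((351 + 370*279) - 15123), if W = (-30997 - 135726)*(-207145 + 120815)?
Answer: 14393285048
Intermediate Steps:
W = 14393196590 (W = -166723*(-86330) = 14393196590)
W + ((351 + 370*279) - 15123) = 14393196590 + ((351 + 370*279) - 15123) = 14393196590 + ((351 + 103230) - 15123) = 14393196590 + (103581 - 15123) = 14393196590 + 88458 = 14393285048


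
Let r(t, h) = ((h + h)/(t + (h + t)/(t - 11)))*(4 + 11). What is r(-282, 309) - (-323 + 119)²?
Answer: -1147467786/27551 ≈ -41649.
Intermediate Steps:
r(t, h) = 30*h/(t + (h + t)/(-11 + t)) (r(t, h) = ((2*h)/(t + (h + t)/(-11 + t)))*15 = (2*h/(t + (h + t)/(-11 + t)))*15 = 30*h/(t + (h + t)/(-11 + t)))
r(-282, 309) - (-323 + 119)² = 30*309*(-11 - 282)/(309 + (-282)² - 10*(-282)) - (-323 + 119)² = 30*309*(-293)/(309 + 79524 + 2820) - 1*(-204)² = 30*309*(-293)/82653 - 1*41616 = 30*309*(1/82653)*(-293) - 41616 = -905370/27551 - 41616 = -1147467786/27551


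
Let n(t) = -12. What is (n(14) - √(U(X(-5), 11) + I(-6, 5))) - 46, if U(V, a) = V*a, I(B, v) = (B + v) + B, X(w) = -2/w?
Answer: -58 - I*√65/5 ≈ -58.0 - 1.6125*I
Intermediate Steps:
I(B, v) = v + 2*B
(n(14) - √(U(X(-5), 11) + I(-6, 5))) - 46 = (-12 - √(-2/(-5)*11 + (5 + 2*(-6)))) - 46 = (-12 - √(-2*(-⅕)*11 + (5 - 12))) - 46 = (-12 - √((⅖)*11 - 7)) - 46 = (-12 - √(22/5 - 7)) - 46 = (-12 - √(-13/5)) - 46 = (-12 - I*√65/5) - 46 = -58 - I*√65/5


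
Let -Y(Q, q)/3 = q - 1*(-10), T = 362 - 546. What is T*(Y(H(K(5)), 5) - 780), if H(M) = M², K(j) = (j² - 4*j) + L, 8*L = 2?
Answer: 151800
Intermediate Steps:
L = ¼ (L = (⅛)*2 = ¼ ≈ 0.25000)
K(j) = ¼ + j² - 4*j (K(j) = (j² - 4*j) + ¼ = ¼ + j² - 4*j)
T = -184
Y(Q, q) = -30 - 3*q (Y(Q, q) = -3*(q - 1*(-10)) = -3*(q + 10) = -3*(10 + q) = -30 - 3*q)
T*(Y(H(K(5)), 5) - 780) = -184*((-30 - 3*5) - 780) = -184*((-30 - 15) - 780) = -184*(-45 - 780) = -184*(-825) = 151800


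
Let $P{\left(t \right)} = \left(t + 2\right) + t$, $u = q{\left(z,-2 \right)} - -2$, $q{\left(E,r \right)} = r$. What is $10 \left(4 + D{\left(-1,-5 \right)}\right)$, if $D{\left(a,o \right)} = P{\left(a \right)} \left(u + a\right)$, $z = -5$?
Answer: $40$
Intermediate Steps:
$u = 0$ ($u = -2 - -2 = -2 + 2 = 0$)
$P{\left(t \right)} = 2 + 2 t$ ($P{\left(t \right)} = \left(2 + t\right) + t = 2 + 2 t$)
$D{\left(a,o \right)} = a \left(2 + 2 a\right)$ ($D{\left(a,o \right)} = \left(2 + 2 a\right) \left(0 + a\right) = \left(2 + 2 a\right) a = a \left(2 + 2 a\right)$)
$10 \left(4 + D{\left(-1,-5 \right)}\right) = 10 \left(4 + 2 \left(-1\right) \left(1 - 1\right)\right) = 10 \left(4 + 2 \left(-1\right) 0\right) = 10 \left(4 + 0\right) = 10 \cdot 4 = 40$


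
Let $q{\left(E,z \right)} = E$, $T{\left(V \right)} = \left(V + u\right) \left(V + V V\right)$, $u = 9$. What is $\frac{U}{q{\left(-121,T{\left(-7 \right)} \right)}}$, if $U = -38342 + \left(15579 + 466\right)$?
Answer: $\frac{2027}{11} \approx 184.27$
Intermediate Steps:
$T{\left(V \right)} = \left(9 + V\right) \left(V + V^{2}\right)$ ($T{\left(V \right)} = \left(V + 9\right) \left(V + V V\right) = \left(9 + V\right) \left(V + V^{2}\right)$)
$U = -22297$ ($U = -38342 + 16045 = -22297$)
$\frac{U}{q{\left(-121,T{\left(-7 \right)} \right)}} = - \frac{22297}{-121} = \left(-22297\right) \left(- \frac{1}{121}\right) = \frac{2027}{11}$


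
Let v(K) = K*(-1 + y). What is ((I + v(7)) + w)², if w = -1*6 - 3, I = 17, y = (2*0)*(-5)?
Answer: 1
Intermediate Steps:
y = 0 (y = 0*(-5) = 0)
v(K) = -K (v(K) = K*(-1 + 0) = K*(-1) = -K)
w = -9 (w = -6 - 3 = -9)
((I + v(7)) + w)² = ((17 - 1*7) - 9)² = ((17 - 7) - 9)² = (10 - 9)² = 1² = 1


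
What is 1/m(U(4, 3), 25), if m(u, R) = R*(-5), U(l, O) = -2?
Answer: -1/125 ≈ -0.0080000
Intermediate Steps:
m(u, R) = -5*R
1/m(U(4, 3), 25) = 1/(-5*25) = 1/(-125) = -1/125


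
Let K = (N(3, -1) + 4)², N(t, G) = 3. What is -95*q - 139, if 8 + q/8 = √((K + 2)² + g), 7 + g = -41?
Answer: 5941 - 760*√2553 ≈ -32460.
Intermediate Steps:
g = -48 (g = -7 - 41 = -48)
K = 49 (K = (3 + 4)² = 7² = 49)
q = -64 + 8*√2553 (q = -64 + 8*√((49 + 2)² - 48) = -64 + 8*√(51² - 48) = -64 + 8*√(2601 - 48) = -64 + 8*√2553 ≈ 340.22)
-95*q - 139 = -95*(-64 + 8*√2553) - 139 = (6080 - 760*√2553) - 139 = 5941 - 760*√2553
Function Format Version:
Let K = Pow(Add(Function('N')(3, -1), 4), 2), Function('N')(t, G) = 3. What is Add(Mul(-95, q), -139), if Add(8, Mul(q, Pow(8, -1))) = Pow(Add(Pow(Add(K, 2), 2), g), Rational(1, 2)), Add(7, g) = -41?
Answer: Add(5941, Mul(-760, Pow(2553, Rational(1, 2)))) ≈ -32460.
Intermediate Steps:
g = -48 (g = Add(-7, -41) = -48)
K = 49 (K = Pow(Add(3, 4), 2) = Pow(7, 2) = 49)
q = Add(-64, Mul(8, Pow(2553, Rational(1, 2)))) (q = Add(-64, Mul(8, Pow(Add(Pow(Add(49, 2), 2), -48), Rational(1, 2)))) = Add(-64, Mul(8, Pow(Add(Pow(51, 2), -48), Rational(1, 2)))) = Add(-64, Mul(8, Pow(Add(2601, -48), Rational(1, 2)))) = Add(-64, Mul(8, Pow(2553, Rational(1, 2)))) ≈ 340.22)
Add(Mul(-95, q), -139) = Add(Mul(-95, Add(-64, Mul(8, Pow(2553, Rational(1, 2))))), -139) = Add(Add(6080, Mul(-760, Pow(2553, Rational(1, 2)))), -139) = Add(5941, Mul(-760, Pow(2553, Rational(1, 2))))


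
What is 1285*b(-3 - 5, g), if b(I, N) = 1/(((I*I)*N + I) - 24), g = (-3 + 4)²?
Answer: 1285/32 ≈ 40.156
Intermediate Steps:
g = 1 (g = 1² = 1)
b(I, N) = 1/(-24 + I + N*I²) (b(I, N) = 1/((I²*N + I) - 24) = 1/((N*I² + I) - 24) = 1/((I + N*I²) - 24) = 1/(-24 + I + N*I²))
1285*b(-3 - 5, g) = 1285/(-24 + (-3 - 5) + 1*(-3 - 5)²) = 1285/(-24 - 8 + 1*(-8)²) = 1285/(-24 - 8 + 1*64) = 1285/(-24 - 8 + 64) = 1285/32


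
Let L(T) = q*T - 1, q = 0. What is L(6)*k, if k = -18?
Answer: 18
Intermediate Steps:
L(T) = -1 (L(T) = 0*T - 1 = 0 - 1 = -1)
L(6)*k = -1*(-18) = 18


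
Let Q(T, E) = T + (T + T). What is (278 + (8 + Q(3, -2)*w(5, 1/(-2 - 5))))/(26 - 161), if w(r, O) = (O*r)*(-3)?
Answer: -2137/945 ≈ -2.2614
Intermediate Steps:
w(r, O) = -3*O*r
Q(T, E) = 3*T (Q(T, E) = T + 2*T = 3*T)
(278 + (8 + Q(3, -2)*w(5, 1/(-2 - 5))))/(26 - 161) = (278 + (8 + (3*3)*(-3*5/(-2 - 5))))/(26 - 161) = (278 + (8 + 9*(-3*5/(-7))))/(-135) = (278 + (8 + 9*(-3*(-⅐)*5)))*(-1/135) = (278 + (8 + 9*(15/7)))*(-1/135) = (278 + (8 + 135/7))*(-1/135) = (278 + 191/7)*(-1/135) = (2137/7)*(-1/135) = -2137/945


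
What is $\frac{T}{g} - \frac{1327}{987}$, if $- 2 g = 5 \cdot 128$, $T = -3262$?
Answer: $\frac{1397477}{157920} \approx 8.8493$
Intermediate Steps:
$g = -320$ ($g = - \frac{5 \cdot 128}{2} = \left(- \frac{1}{2}\right) 640 = -320$)
$\frac{T}{g} - \frac{1327}{987} = - \frac{3262}{-320} - \frac{1327}{987} = \left(-3262\right) \left(- \frac{1}{320}\right) - \frac{1327}{987} = \frac{1631}{160} - \frac{1327}{987} = \frac{1397477}{157920}$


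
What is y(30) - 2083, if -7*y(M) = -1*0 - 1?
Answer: -14580/7 ≈ -2082.9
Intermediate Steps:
y(M) = ⅐ (y(M) = -(-1*0 - 1)/7 = -(0 - 1)/7 = -⅐*(-1) = ⅐)
y(30) - 2083 = ⅐ - 2083 = -14580/7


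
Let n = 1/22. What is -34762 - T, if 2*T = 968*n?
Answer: -34784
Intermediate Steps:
n = 1/22 ≈ 0.045455
T = 22 (T = (968*(1/22))/2 = (1/2)*44 = 22)
-34762 - T = -34762 - 1*22 = -34762 - 22 = -34784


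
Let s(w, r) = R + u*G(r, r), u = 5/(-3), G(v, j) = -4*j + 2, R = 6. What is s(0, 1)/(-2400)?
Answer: -7/1800 ≈ -0.0038889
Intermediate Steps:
G(v, j) = 2 - 4*j
u = -5/3 (u = 5*(-⅓) = -5/3 ≈ -1.6667)
s(w, r) = 8/3 + 20*r/3 (s(w, r) = 6 - 5*(2 - 4*r)/3 = 6 + (-10/3 + 20*r/3) = 8/3 + 20*r/3)
s(0, 1)/(-2400) = (8/3 + (20/3)*1)/(-2400) = -(8/3 + 20/3)/2400 = -1/2400*28/3 = -7/1800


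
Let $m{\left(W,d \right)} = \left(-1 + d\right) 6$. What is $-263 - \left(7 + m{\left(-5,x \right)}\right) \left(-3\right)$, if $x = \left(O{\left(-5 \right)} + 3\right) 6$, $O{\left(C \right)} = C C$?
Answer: $2764$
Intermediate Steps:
$O{\left(C \right)} = C^{2}$
$x = 168$ ($x = \left(\left(-5\right)^{2} + 3\right) 6 = \left(25 + 3\right) 6 = 28 \cdot 6 = 168$)
$m{\left(W,d \right)} = -6 + 6 d$
$-263 - \left(7 + m{\left(-5,x \right)}\right) \left(-3\right) = -263 - \left(7 + \left(-6 + 6 \cdot 168\right)\right) \left(-3\right) = -263 - \left(7 + \left(-6 + 1008\right)\right) \left(-3\right) = -263 - \left(7 + 1002\right) \left(-3\right) = -263 - 1009 \left(-3\right) = -263 - -3027 = -263 + 3027 = 2764$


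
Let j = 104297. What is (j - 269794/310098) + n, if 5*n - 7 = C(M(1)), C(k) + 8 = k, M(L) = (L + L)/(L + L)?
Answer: 16171010656/155049 ≈ 1.0430e+5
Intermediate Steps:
M(L) = 1 (M(L) = (2*L)/((2*L)) = (2*L)*(1/(2*L)) = 1)
C(k) = -8 + k
n = 0 (n = 7/5 + (-8 + 1)/5 = 7/5 + (1/5)*(-7) = 7/5 - 7/5 = 0)
(j - 269794/310098) + n = (104297 - 269794/310098) + 0 = (104297 - 269794*1/310098) + 0 = (104297 - 134897/155049) + 0 = 16171010656/155049 + 0 = 16171010656/155049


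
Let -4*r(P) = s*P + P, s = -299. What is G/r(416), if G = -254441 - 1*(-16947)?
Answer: -118747/15496 ≈ -7.6631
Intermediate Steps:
G = -237494 (G = -254441 + 16947 = -237494)
r(P) = 149*P/2 (r(P) = -(-299*P + P)/4 = -(-149)*P/2 = 149*P/2)
G/r(416) = -237494/((149/2)*416) = -237494/30992 = -237494*1/30992 = -118747/15496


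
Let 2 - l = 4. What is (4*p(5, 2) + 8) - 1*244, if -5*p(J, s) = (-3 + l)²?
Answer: -256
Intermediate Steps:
l = -2 (l = 2 - 1*4 = 2 - 4 = -2)
p(J, s) = -5 (p(J, s) = -(-3 - 2)²/5 = -⅕*(-5)² = -⅕*25 = -5)
(4*p(5, 2) + 8) - 1*244 = (4*(-5) + 8) - 1*244 = (-20 + 8) - 244 = -12 - 244 = -256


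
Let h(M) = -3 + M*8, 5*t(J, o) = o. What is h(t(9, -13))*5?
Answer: -119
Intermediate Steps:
t(J, o) = o/5
h(M) = -3 + 8*M
h(t(9, -13))*5 = (-3 + 8*((⅕)*(-13)))*5 = (-3 + 8*(-13/5))*5 = (-3 - 104/5)*5 = -119/5*5 = -119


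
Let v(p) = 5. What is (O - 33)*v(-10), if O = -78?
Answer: -555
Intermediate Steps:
(O - 33)*v(-10) = (-78 - 33)*5 = -111*5 = -555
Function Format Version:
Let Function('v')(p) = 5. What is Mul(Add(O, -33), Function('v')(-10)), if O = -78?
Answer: -555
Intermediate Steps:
Mul(Add(O, -33), Function('v')(-10)) = Mul(Add(-78, -33), 5) = Mul(-111, 5) = -555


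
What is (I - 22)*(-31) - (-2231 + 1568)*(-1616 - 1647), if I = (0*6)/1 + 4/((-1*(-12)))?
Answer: -6488092/3 ≈ -2.1627e+6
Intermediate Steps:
I = ⅓ (I = 0*1 + 4/12 = 0 + 4*(1/12) = 0 + ⅓ = ⅓ ≈ 0.33333)
(I - 22)*(-31) - (-2231 + 1568)*(-1616 - 1647) = (⅓ - 22)*(-31) - (-2231 + 1568)*(-1616 - 1647) = -65/3*(-31) - (-663)*(-3263) = 2015/3 - 1*2163369 = 2015/3 - 2163369 = -6488092/3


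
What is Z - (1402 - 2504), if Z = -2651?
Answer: -1549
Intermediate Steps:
Z - (1402 - 2504) = -2651 - (1402 - 2504) = -2651 - 1*(-1102) = -2651 + 1102 = -1549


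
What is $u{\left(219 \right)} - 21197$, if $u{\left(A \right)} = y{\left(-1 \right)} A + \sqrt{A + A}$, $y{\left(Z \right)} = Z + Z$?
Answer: $-21635 + \sqrt{438} \approx -21614.0$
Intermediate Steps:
$y{\left(Z \right)} = 2 Z$
$u{\left(A \right)} = - 2 A + \sqrt{2} \sqrt{A}$ ($u{\left(A \right)} = 2 \left(-1\right) A + \sqrt{A + A} = - 2 A + \sqrt{2 A} = - 2 A + \sqrt{2} \sqrt{A}$)
$u{\left(219 \right)} - 21197 = \left(\left(-2\right) 219 + \sqrt{2} \sqrt{219}\right) - 21197 = \left(-438 + \sqrt{438}\right) - 21197 = -21635 + \sqrt{438}$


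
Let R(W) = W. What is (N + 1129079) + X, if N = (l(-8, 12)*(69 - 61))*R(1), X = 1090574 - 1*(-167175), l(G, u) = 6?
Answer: 2386876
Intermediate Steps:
X = 1257749 (X = 1090574 + 167175 = 1257749)
N = 48 (N = (6*(69 - 61))*1 = (6*8)*1 = 48*1 = 48)
(N + 1129079) + X = (48 + 1129079) + 1257749 = 1129127 + 1257749 = 2386876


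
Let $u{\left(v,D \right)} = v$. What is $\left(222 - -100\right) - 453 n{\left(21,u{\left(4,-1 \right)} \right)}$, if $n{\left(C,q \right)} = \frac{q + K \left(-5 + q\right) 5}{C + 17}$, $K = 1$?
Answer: $\frac{12689}{38} \approx 333.92$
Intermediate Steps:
$n{\left(C,q \right)} = \frac{-25 + 6 q}{17 + C}$ ($n{\left(C,q \right)} = \frac{q + 1 \left(-5 + q\right) 5}{C + 17} = \frac{q + 1 \left(-25 + 5 q\right)}{17 + C} = \frac{q + \left(-25 + 5 q\right)}{17 + C} = \frac{-25 + 6 q}{17 + C}$)
$\left(222 - -100\right) - 453 n{\left(21,u{\left(4,-1 \right)} \right)} = \left(222 - -100\right) - 453 \frac{-25 + 6 \cdot 4}{17 + 21} = \left(222 + 100\right) - 453 \frac{-25 + 24}{38} = 322 - 453 \cdot \frac{1}{38} \left(-1\right) = 322 - - \frac{453}{38} = 322 + \frac{453}{38} = \frac{12689}{38}$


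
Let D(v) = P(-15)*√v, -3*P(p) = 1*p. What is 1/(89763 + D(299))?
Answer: 89763/8057388694 - 5*√299/8057388694 ≈ 1.1130e-5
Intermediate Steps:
P(p) = -p/3
D(v) = 5*√v (D(v) = (-⅓*(-15))*√v = 5*√v)
1/(89763 + D(299)) = 1/(89763 + 5*√299)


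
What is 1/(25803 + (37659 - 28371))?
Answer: 1/35091 ≈ 2.8497e-5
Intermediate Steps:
1/(25803 + (37659 - 28371)) = 1/(25803 + 9288) = 1/35091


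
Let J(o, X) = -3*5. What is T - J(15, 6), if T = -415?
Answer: -400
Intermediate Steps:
J(o, X) = -15
T - J(15, 6) = -415 - 1*(-15) = -415 + 15 = -400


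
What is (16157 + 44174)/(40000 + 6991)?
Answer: 60331/46991 ≈ 1.2839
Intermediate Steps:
(16157 + 44174)/(40000 + 6991) = 60331/46991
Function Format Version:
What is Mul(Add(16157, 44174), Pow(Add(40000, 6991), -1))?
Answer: Rational(60331, 46991) ≈ 1.2839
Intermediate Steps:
Mul(Add(16157, 44174), Pow(Add(40000, 6991), -1)) = Mul(60331, Pow(46991, -1)) = Mul(60331, Rational(1, 46991)) = Rational(60331, 46991)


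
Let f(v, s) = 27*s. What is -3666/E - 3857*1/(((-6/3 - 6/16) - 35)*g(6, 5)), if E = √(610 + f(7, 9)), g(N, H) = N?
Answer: 15428/897 - 3666*√853/853 ≈ -108.32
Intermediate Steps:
E = √853 (E = √(610 + 27*9) = √(610 + 243) = √853 ≈ 29.206)
-3666/E - 3857*1/(((-6/3 - 6/16) - 35)*g(6, 5)) = -3666*√853/853 - 3857*1/(6*((-6/3 - 6/16) - 35)) = -3666*√853/853 - 3857*1/(6*((-6*⅓ - 6*1/16) - 35)) = -3666*√853/853 - 3857*1/(6*((-2 - 3/8) - 35)) = -3666*√853/853 - 3857*1/(6*(-19/8 - 35)) = -3666*√853/853 - 3857/(6*(-299/8)) = -3666*√853/853 - 3857/(-897/4) = -3666*√853/853 - 3857*(-4/897) = -3666*√853/853 + 15428/897 = 15428/897 - 3666*√853/853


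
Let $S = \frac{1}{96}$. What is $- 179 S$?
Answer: $- \frac{179}{96} \approx -1.8646$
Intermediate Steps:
$S = \frac{1}{96} \approx 0.010417$
$- 179 S = \left(-179\right) \frac{1}{96} = - \frac{179}{96}$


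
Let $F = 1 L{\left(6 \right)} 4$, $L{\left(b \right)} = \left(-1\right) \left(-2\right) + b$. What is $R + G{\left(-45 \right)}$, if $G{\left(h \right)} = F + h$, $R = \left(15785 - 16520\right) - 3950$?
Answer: $-4698$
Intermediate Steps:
$L{\left(b \right)} = 2 + b$
$R = -4685$ ($R = -735 - 3950 = -4685$)
$F = 32$ ($F = 1 \left(2 + 6\right) 4 = 1 \cdot 8 \cdot 4 = 8 \cdot 4 = 32$)
$G{\left(h \right)} = 32 + h$
$R + G{\left(-45 \right)} = -4685 + \left(32 - 45\right) = -4685 - 13 = -4698$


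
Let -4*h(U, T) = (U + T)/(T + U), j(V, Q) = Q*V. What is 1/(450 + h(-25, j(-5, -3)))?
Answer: 4/1799 ≈ 0.0022235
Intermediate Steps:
h(U, T) = -¼ (h(U, T) = -(U + T)/(4*(T + U)) = -(T + U)/(4*(T + U)) = -¼*1 = -¼)
1/(450 + h(-25, j(-5, -3))) = 1/(450 - ¼) = 1/(1799/4) = 4/1799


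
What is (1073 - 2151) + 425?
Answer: -653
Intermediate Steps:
(1073 - 2151) + 425 = -1078 + 425 = -653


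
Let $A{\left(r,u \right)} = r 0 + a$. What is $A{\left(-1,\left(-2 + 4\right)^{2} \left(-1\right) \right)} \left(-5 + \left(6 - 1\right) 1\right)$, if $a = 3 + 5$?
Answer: $0$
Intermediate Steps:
$a = 8$
$A{\left(r,u \right)} = 8$ ($A{\left(r,u \right)} = r 0 + 8 = 0 + 8 = 8$)
$A{\left(-1,\left(-2 + 4\right)^{2} \left(-1\right) \right)} \left(-5 + \left(6 - 1\right) 1\right) = 8 \left(-5 + \left(6 - 1\right) 1\right) = 8 \left(-5 + 5 \cdot 1\right) = 8 \left(-5 + 5\right) = 8 \cdot 0 = 0$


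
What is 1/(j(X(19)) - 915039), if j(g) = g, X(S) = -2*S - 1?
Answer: -1/915078 ≈ -1.0928e-6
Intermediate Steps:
X(S) = -1 - 2*S
1/(j(X(19)) - 915039) = 1/((-1 - 2*19) - 915039) = 1/((-1 - 38) - 915039) = 1/(-39 - 915039) = 1/(-915078) = -1/915078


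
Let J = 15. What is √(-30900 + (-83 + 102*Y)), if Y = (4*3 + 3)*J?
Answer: I*√8033 ≈ 89.627*I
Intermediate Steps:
Y = 225 (Y = (4*3 + 3)*15 = (12 + 3)*15 = 15*15 = 225)
√(-30900 + (-83 + 102*Y)) = √(-30900 + (-83 + 102*225)) = √(-30900 + (-83 + 22950)) = √(-30900 + 22867) = √(-8033) = I*√8033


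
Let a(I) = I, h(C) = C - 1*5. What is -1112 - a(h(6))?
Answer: -1113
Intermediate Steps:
h(C) = -5 + C (h(C) = C - 5 = -5 + C)
-1112 - a(h(6)) = -1112 - (-5 + 6) = -1112 - 1*1 = -1112 - 1 = -1113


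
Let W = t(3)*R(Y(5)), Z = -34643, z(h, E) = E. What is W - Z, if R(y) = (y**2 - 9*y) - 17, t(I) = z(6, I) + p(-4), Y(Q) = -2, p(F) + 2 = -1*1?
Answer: 34643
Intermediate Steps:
p(F) = -3 (p(F) = -2 - 1*1 = -2 - 1 = -3)
t(I) = -3 + I (t(I) = I - 3 = -3 + I)
R(y) = -17 + y**2 - 9*y
W = 0 (W = (-3 + 3)*(-17 + (-2)**2 - 9*(-2)) = 0*(-17 + 4 + 18) = 0*5 = 0)
W - Z = 0 - 1*(-34643) = 0 + 34643 = 34643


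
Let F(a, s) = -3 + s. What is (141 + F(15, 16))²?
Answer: 23716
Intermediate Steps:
(141 + F(15, 16))² = (141 + (-3 + 16))² = (141 + 13)² = 154² = 23716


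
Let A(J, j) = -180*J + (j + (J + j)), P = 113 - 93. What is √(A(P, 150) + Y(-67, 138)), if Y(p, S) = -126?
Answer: I*√3406 ≈ 58.361*I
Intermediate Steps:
P = 20
A(J, j) = -179*J + 2*j (A(J, j) = -180*J + (J + 2*j) = -179*J + 2*j)
√(A(P, 150) + Y(-67, 138)) = √((-179*20 + 2*150) - 126) = √((-3580 + 300) - 126) = √(-3280 - 126) = √(-3406) = I*√3406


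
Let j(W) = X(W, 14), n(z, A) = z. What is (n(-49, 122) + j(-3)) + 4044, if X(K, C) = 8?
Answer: 4003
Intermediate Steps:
j(W) = 8
(n(-49, 122) + j(-3)) + 4044 = (-49 + 8) + 4044 = -41 + 4044 = 4003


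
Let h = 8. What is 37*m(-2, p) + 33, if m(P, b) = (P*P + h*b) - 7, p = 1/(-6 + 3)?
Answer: -530/3 ≈ -176.67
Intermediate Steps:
p = -1/3 (p = 1/(-3) = -1/3 ≈ -0.33333)
m(P, b) = -7 + P**2 + 8*b (m(P, b) = (P*P + 8*b) - 7 = (P**2 + 8*b) - 7 = -7 + P**2 + 8*b)
37*m(-2, p) + 33 = 37*(-7 + (-2)**2 + 8*(-1/3)) + 33 = 37*(-7 + 4 - 8/3) + 33 = 37*(-17/3) + 33 = -629/3 + 33 = -530/3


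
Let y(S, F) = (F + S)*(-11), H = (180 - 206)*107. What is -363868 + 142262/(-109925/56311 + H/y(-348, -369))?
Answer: -435650356925170/1023635677 ≈ -4.2559e+5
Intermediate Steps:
H = -2782 (H = -26*107 = -2782)
y(S, F) = -11*F - 11*S
-363868 + 142262/(-109925/56311 + H/y(-348, -369)) = -363868 + 142262/(-109925/56311 - 2782/(-11*(-369) - 11*(-348))) = -363868 + 142262/(-109925*1/56311 - 2782/(4059 + 3828)) = -363868 + 142262/(-109925/56311 - 2782/7887) = -363868 + 142262/(-1023635677/444124857) = -363868 + 142262*(-444124857/1023635677) = -363868 - 63182090406534/1023635677 = -435650356925170/1023635677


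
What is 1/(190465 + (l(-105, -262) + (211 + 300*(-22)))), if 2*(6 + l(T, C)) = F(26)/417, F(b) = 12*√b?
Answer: 1778208235/327314789816398 - 139*√26/327314789816398 ≈ 5.4327e-6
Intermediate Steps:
l(T, C) = -6 + 2*√26/139 (l(T, C) = -6 + ((12*√26)/417)/2 = -6 + ((12*√26)*(1/417))/2 = -6 + (4*√26/139)/2 = -6 + 2*√26/139)
1/(190465 + (l(-105, -262) + (211 + 300*(-22)))) = 1/(190465 + ((-6 + 2*√26/139) + (211 + 300*(-22)))) = 1/(190465 + ((-6 + 2*√26/139) + (211 - 6600))) = 1/(190465 + ((-6 + 2*√26/139) - 6389)) = 1/(190465 + (-6395 + 2*√26/139)) = 1/(184070 + 2*√26/139)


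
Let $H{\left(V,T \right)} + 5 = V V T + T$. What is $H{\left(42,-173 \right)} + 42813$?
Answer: $-262537$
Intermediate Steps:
$H{\left(V,T \right)} = -5 + T + T V^{2}$ ($H{\left(V,T \right)} = -5 + \left(V V T + T\right) = -5 + \left(V^{2} T + T\right) = -5 + \left(T V^{2} + T\right) = -5 + \left(T + T V^{2}\right) = -5 + T + T V^{2}$)
$H{\left(42,-173 \right)} + 42813 = \left(-5 - 173 - 173 \cdot 42^{2}\right) + 42813 = \left(-5 - 173 - 305172\right) + 42813 = -305350 + 42813 = -262537$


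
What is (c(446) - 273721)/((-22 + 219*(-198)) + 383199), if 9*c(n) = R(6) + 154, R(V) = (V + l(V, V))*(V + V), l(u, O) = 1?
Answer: -351893/436905 ≈ -0.80542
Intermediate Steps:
R(V) = 2*V*(1 + V) (R(V) = (V + 1)*(V + V) = (1 + V)*(2*V) = 2*V*(1 + V))
c(n) = 238/9 (c(n) = (2*6*(1 + 6) + 154)/9 = (2*6*7 + 154)/9 = (84 + 154)/9 = (⅑)*238 = 238/9)
(c(446) - 273721)/((-22 + 219*(-198)) + 383199) = (238/9 - 273721)/((-22 + 219*(-198)) + 383199) = -2463251/(9*((-22 - 43362) + 383199)) = -2463251/(9*(-43384 + 383199)) = -2463251/9/339815 = -2463251/9*1/339815 = -351893/436905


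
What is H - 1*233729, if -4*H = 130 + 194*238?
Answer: -490609/2 ≈ -2.4530e+5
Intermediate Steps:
H = -23151/2 (H = -(130 + 194*238)/4 = -(130 + 46172)/4 = -1/4*46302 = -23151/2 ≈ -11576.)
H - 1*233729 = -23151/2 - 1*233729 = -23151/2 - 233729 = -490609/2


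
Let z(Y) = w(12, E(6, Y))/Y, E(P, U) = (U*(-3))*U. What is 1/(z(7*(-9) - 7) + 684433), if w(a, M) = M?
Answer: 1/684643 ≈ 1.4606e-6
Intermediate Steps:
E(P, U) = -3*U² (E(P, U) = (-3*U)*U = -3*U²)
z(Y) = -3*Y (z(Y) = (-3*Y²)/Y = -3*Y)
1/(z(7*(-9) - 7) + 684433) = 1/(-3*(7*(-9) - 7) + 684433) = 1/(-3*(-63 - 7) + 684433) = 1/(-3*(-70) + 684433) = 1/(210 + 684433) = 1/684643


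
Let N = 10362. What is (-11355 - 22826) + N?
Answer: -23819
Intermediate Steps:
(-11355 - 22826) + N = (-11355 - 22826) + 10362 = -34181 + 10362 = -23819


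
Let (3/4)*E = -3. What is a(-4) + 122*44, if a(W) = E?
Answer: 5364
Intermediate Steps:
E = -4 (E = (4/3)*(-3) = -4)
a(W) = -4
a(-4) + 122*44 = -4 + 122*44 = -4 + 5368 = 5364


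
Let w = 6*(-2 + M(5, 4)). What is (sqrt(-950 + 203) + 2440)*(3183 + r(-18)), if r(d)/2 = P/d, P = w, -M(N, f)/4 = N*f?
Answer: 23699720/3 + 9713*I*sqrt(83) ≈ 7.8999e+6 + 88490.0*I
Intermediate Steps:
M(N, f) = -4*N*f
w = -492 (w = 6*(-2 - 4*5*4) = 6*(-2 - 80) = 6*(-82) = -492)
P = -492
r(d) = -984/d (r(d) = 2*(-492/d) = -984/d)
(sqrt(-950 + 203) + 2440)*(3183 + r(-18)) = (sqrt(-950 + 203) + 2440)*(3183 - 984/(-18)) = (sqrt(-747) + 2440)*(3183 - 984*(-1/18)) = (3*I*sqrt(83) + 2440)*(3183 + 164/3) = (2440 + 3*I*sqrt(83))*(9713/3) = 23699720/3 + 9713*I*sqrt(83)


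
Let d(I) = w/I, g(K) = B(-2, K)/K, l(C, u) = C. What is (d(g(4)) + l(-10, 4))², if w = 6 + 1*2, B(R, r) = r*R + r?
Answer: 324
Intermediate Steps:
B(R, r) = r + R*r (B(R, r) = R*r + r = r + R*r)
g(K) = -1 (g(K) = (K*(1 - 2))/K = (K*(-1))/K = (-K)/K = -1)
w = 8 (w = 6 + 2 = 8)
d(I) = 8/I
(d(g(4)) + l(-10, 4))² = (8/(-1) - 10)² = (8*(-1) - 10)² = (-8 - 10)² = (-18)² = 324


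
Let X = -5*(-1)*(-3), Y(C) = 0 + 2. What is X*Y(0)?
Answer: -30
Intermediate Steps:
Y(C) = 2
X = -15 (X = 5*(-3) = -15)
X*Y(0) = -15*2 = -30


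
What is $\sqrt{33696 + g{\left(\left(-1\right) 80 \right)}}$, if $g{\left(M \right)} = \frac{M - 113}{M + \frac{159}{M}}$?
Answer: $\frac{4 \sqrt{90607462421}}{6559} \approx 183.57$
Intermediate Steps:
$g{\left(M \right)} = \frac{-113 + M}{M + \frac{159}{M}}$
$\sqrt{33696 + g{\left(\left(-1\right) 80 \right)}} = \sqrt{33696 + \frac{\left(-1\right) 80 \left(-113 - 80\right)}{159 + \left(\left(-1\right) 80\right)^{2}}} = \sqrt{33696 - \frac{80 \left(-113 - 80\right)}{159 + \left(-80\right)^{2}}} = \sqrt{33696 - 80 \frac{1}{159 + 6400} \left(-193\right)} = \sqrt{33696 - 80 \cdot \frac{1}{6559} \left(-193\right)} = \sqrt{33696 - \frac{80}{6559} \left(-193\right)} = \sqrt{33696 + \frac{15440}{6559}} = \sqrt{\frac{221027504}{6559}} = \frac{4 \sqrt{90607462421}}{6559}$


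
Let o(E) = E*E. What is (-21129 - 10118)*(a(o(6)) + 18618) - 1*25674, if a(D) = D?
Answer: -582907212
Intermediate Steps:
o(E) = E**2
(-21129 - 10118)*(a(o(6)) + 18618) - 1*25674 = (-21129 - 10118)*(6**2 + 18618) - 1*25674 = -31247*(36 + 18618) - 25674 = -31247*18654 - 25674 = -582881538 - 25674 = -582907212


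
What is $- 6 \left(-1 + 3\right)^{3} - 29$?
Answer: $-77$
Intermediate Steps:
$- 6 \left(-1 + 3\right)^{3} - 29 = - 6 \cdot 2^{3} - 29 = \left(-6\right) 8 - 29 = -48 - 29 = -77$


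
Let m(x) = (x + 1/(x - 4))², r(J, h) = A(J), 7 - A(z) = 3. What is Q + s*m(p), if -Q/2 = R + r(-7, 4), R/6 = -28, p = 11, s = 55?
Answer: 350692/49 ≈ 7157.0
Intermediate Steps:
A(z) = 4 (A(z) = 7 - 1*3 = 7 - 3 = 4)
r(J, h) = 4
R = -168 (R = 6*(-28) = -168)
m(x) = (x + 1/(-4 + x))²
Q = 328 (Q = -2*(-168 + 4) = -2*(-164) = 328)
Q + s*m(p) = 328 + 55*((1 + 11² - 4*11)²/(-4 + 11)²) = 328 + 55*((1 + 121 - 44)²/7²) = 328 + 55*((1/49)*78²) = 328 + 55*((1/49)*6084) = 328 + 55*(6084/49) = 328 + 334620/49 = 350692/49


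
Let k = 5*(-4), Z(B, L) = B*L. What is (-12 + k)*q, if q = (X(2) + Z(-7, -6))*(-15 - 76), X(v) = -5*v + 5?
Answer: 107744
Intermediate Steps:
X(v) = 5 - 5*v
k = -20
q = -3367 (q = ((5 - 5*2) - 7*(-6))*(-15 - 76) = ((5 - 10) + 42)*(-91) = (-5 + 42)*(-91) = 37*(-91) = -3367)
(-12 + k)*q = (-12 - 20)*(-3367) = -32*(-3367) = 107744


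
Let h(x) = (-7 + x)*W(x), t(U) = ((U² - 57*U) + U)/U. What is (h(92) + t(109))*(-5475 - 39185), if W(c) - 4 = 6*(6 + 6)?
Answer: -290870580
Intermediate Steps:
W(c) = 76 (W(c) = 4 + 6*(6 + 6) = 4 + 6*12 = 4 + 72 = 76)
t(U) = (U² - 56*U)/U
h(x) = -532 + 76*x (h(x) = (-7 + x)*76 = -532 + 76*x)
(h(92) + t(109))*(-5475 - 39185) = ((-532 + 76*92) + (-56 + 109))*(-5475 - 39185) = ((-532 + 6992) + 53)*(-44660) = (6460 + 53)*(-44660) = 6513*(-44660) = -290870580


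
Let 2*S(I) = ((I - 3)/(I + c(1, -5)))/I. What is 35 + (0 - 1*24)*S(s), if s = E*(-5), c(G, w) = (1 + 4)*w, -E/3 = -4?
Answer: 14938/425 ≈ 35.148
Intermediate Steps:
E = 12 (E = -3*(-4) = 12)
c(G, w) = 5*w
s = -60 (s = 12*(-5) = -60)
S(I) = (-3 + I)/(2*I*(-25 + I)) (S(I) = (((I - 3)/(I + 5*(-5)))/I)/2 = (((-3 + I)/(I - 25))/I)/2 = (((-3 + I)/(-25 + I))/I)/2 = ((-3 + I)/(I*(-25 + I)))/2 = (-3 + I)/(2*I*(-25 + I)))
35 + (0 - 1*24)*S(s) = 35 + (0 - 1*24)*((1/2)*(-3 - 60)/(-60*(-25 - 60))) = 35 + (0 - 24)*((1/2)*(-1/60)*(-63)/(-85)) = 35 - 12*(-1)*(-1)*(-63)/(60*85) = 35 - 24*(-21/3400) = 35 + 63/425 = 14938/425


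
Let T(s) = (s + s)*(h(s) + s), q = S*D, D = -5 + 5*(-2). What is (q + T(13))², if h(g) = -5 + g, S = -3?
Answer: 349281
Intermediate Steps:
D = -15 (D = -5 - 10 = -15)
q = 45 (q = -3*(-15) = 45)
T(s) = 2*s*(-5 + 2*s) (T(s) = (s + s)*((-5 + s) + s) = (2*s)*(-5 + 2*s) = 2*s*(-5 + 2*s))
(q + T(13))² = (45 + 2*13*(-5 + 2*13))² = (45 + 2*13*(-5 + 26))² = (45 + 2*13*21)² = (45 + 546)² = 591² = 349281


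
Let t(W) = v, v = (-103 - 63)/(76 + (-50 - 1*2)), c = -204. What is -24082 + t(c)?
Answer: -289067/12 ≈ -24089.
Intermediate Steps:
v = -83/12 (v = -166/(76 + (-50 - 2)) = -166/(76 - 52) = -166/24 = -166*1/24 = -83/12 ≈ -6.9167)
t(W) = -83/12
-24082 + t(c) = -24082 - 83/12 = -289067/12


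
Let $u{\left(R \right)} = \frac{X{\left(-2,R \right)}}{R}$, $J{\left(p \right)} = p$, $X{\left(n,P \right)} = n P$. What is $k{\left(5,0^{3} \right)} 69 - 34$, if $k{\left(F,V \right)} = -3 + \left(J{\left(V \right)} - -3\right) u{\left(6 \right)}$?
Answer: $-655$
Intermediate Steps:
$X{\left(n,P \right)} = P n$
$u{\left(R \right)} = -2$ ($u{\left(R \right)} = \frac{R \left(-2\right)}{R} = \frac{\left(-2\right) R}{R} = -2$)
$k{\left(F,V \right)} = -9 - 2 V$ ($k{\left(F,V \right)} = -3 + \left(V - -3\right) \left(-2\right) = -3 + \left(V + 3\right) \left(-2\right) = -3 + \left(3 + V\right) \left(-2\right) = -3 - \left(6 + 2 V\right) = -9 - 2 V$)
$k{\left(5,0^{3} \right)} 69 - 34 = \left(-9 - 2 \cdot 0^{3}\right) 69 - 34 = \left(-9 - 0\right) 69 - 34 = \left(-9 + 0\right) 69 - 34 = \left(-9\right) 69 - 34 = -621 - 34 = -655$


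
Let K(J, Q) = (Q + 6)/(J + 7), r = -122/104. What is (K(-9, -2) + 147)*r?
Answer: -8845/52 ≈ -170.10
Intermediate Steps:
r = -61/52 (r = -122*1/104 = -61/52 ≈ -1.1731)
K(J, Q) = (6 + Q)/(7 + J)
(K(-9, -2) + 147)*r = ((6 - 2)/(7 - 9) + 147)*(-61/52) = (4/(-2) + 147)*(-61/52) = (-½*4 + 147)*(-61/52) = (-2 + 147)*(-61/52) = 145*(-61/52) = -8845/52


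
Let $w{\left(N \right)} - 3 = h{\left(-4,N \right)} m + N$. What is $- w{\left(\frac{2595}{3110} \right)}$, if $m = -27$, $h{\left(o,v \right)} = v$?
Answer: $\frac{5814}{311} \approx 18.695$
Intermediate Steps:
$w{\left(N \right)} = 3 - 26 N$ ($w{\left(N \right)} = 3 + \left(N \left(-27\right) + N\right) = 3 + \left(- 27 N + N\right) = 3 - 26 N$)
$- w{\left(\frac{2595}{3110} \right)} = - (3 - 26 \cdot \frac{2595}{3110}) = - (3 - 26 \cdot 2595 \cdot \frac{1}{3110}) = - (3 - \frac{6747}{311}) = \left(-1\right) \left(- \frac{5814}{311}\right) = \frac{5814}{311}$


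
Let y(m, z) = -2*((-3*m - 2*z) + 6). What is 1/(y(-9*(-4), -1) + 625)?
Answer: 1/825 ≈ 0.0012121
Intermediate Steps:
y(m, z) = -12 + 4*z + 6*m (y(m, z) = -2*(6 - 3*m - 2*z) = -12 + 4*z + 6*m)
1/(y(-9*(-4), -1) + 625) = 1/((-12 + 4*(-1) + 6*(-9*(-4))) + 625) = 1/((-12 - 4 + 6*36) + 625) = 1/((-12 - 4 + 216) + 625) = 1/(200 + 625) = 1/825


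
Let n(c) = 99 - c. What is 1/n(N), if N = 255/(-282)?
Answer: 94/9391 ≈ 0.010010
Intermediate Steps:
N = -85/94 (N = 255*(-1/282) = -85/94 ≈ -0.90425)
1/n(N) = 1/(99 - 1*(-85/94)) = 1/(99 + 85/94) = 1/(9391/94) = 94/9391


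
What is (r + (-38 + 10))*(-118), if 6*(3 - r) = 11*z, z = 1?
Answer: 9499/3 ≈ 3166.3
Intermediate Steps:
r = 7/6 (r = 3 - 11/6 = 7/6 ≈ 1.1667)
(r + (-38 + 10))*(-118) = (7/6 + (-38 + 10))*(-118) = (7/6 - 28)*(-118) = -161/6*(-118) = 9499/3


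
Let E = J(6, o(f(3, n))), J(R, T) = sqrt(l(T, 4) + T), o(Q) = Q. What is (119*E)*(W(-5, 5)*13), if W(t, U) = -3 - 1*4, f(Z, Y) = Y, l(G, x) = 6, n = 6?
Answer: -21658*sqrt(3) ≈ -37513.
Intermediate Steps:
W(t, U) = -7 (W(t, U) = -3 - 4 = -7)
J(R, T) = sqrt(6 + T)
E = 2*sqrt(3) (E = sqrt(6 + 6) = sqrt(12) = 2*sqrt(3) ≈ 3.4641)
(119*E)*(W(-5, 5)*13) = (119*(2*sqrt(3)))*(-7*13) = (238*sqrt(3))*(-91) = -21658*sqrt(3)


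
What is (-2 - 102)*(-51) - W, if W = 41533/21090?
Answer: 111819827/21090 ≈ 5302.0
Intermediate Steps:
W = 41533/21090 (W = 41533*(1/21090) = 41533/21090 ≈ 1.9693)
(-2 - 102)*(-51) - W = (-2 - 102)*(-51) - 1*41533/21090 = -104*(-51) - 41533/21090 = 5304 - 41533/21090 = 111819827/21090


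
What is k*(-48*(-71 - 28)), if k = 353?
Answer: 1677456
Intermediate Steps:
k*(-48*(-71 - 28)) = 353*(-48*(-71 - 28)) = 353*(-48*(-99)) = 353*4752 = 1677456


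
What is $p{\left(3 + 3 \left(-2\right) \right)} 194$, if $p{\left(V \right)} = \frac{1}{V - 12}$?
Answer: $- \frac{194}{15} \approx -12.933$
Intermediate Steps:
$p{\left(V \right)} = \frac{1}{-12 + V}$
$p{\left(3 + 3 \left(-2\right) \right)} 194 = \frac{1}{-12 + \left(3 + 3 \left(-2\right)\right)} 194 = \frac{1}{-12 + \left(3 - 6\right)} 194 = \frac{1}{-12 - 3} \cdot 194 = \frac{1}{-15} \cdot 194 = \left(- \frac{1}{15}\right) 194 = - \frac{194}{15}$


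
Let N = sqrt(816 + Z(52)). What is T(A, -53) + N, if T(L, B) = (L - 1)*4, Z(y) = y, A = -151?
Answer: -608 + 2*sqrt(217) ≈ -578.54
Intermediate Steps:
T(L, B) = -4 + 4*L (T(L, B) = (-1 + L)*4 = -4 + 4*L)
N = 2*sqrt(217) (N = sqrt(816 + 52) = sqrt(868) = 2*sqrt(217) ≈ 29.462)
T(A, -53) + N = (-4 + 4*(-151)) + 2*sqrt(217) = (-4 - 604) + 2*sqrt(217) = -608 + 2*sqrt(217)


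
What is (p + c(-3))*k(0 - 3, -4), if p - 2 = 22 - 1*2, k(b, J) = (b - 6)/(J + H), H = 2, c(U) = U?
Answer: 171/2 ≈ 85.500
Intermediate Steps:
k(b, J) = (-6 + b)/(2 + J) (k(b, J) = (b - 6)/(J + 2) = (-6 + b)/(2 + J))
p = 22 (p = 2 + (22 - 1*2) = 2 + (22 - 2) = 2 + 20 = 22)
(p + c(-3))*k(0 - 3, -4) = (22 - 3)*((-6 + (0 - 3))/(2 - 4)) = 19*((-6 - 3)/(-2)) = 19*(-½*(-9)) = 19*(9/2) = 171/2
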